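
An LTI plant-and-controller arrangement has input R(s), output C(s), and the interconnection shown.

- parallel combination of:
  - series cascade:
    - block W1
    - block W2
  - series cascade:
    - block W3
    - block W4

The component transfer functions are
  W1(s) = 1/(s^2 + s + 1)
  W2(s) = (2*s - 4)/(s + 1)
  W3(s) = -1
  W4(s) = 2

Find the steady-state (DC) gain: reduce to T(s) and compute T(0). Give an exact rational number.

Reducing step by step:

Step 1. combine W1, W2 in series: (2*s - 4)/(s^3 + 2*s^2 + 2*s + 1)
Step 2. cascade W3, W4: -2
Step 3. parallel reduction of (W1*W2), (W3*W4): (-2*s^3 - 4*s^2 - 2*s - 6)/(s^3 + 2*s^2 + 2*s + 1)
Evaluating the step-3 result (the overall T(s)) at s = 0 gives T(0) = -6/1 = -6.

Answer: -6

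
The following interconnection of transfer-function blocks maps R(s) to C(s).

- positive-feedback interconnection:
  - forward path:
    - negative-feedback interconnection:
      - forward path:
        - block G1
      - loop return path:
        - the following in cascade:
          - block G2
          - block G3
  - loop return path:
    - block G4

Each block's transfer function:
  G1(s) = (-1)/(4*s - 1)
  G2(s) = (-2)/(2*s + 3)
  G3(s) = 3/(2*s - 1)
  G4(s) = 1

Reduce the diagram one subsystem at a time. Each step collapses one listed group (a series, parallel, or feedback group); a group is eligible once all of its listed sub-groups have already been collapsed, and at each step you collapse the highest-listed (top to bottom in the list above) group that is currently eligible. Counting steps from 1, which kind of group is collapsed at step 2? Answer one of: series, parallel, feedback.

(1) series reduction of G2, G3
(2) collapse the loop (G1 forward, (G2*G3) return)
(3) reduce the feedback loop with forward [G1/(1+G1*(G2*G3))] and return G4
Step 2: feedback.

Answer: feedback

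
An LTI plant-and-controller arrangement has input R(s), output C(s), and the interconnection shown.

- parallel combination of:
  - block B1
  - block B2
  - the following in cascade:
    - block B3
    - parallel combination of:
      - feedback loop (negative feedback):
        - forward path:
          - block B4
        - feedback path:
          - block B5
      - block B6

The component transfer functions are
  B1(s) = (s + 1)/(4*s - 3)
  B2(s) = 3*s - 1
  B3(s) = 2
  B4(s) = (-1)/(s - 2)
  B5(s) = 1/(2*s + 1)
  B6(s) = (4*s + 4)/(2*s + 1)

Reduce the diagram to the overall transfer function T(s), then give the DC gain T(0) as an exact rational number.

Step 1. feedback reduction of B4, B5: (-2*s - 1)/(2*s^2 - 3*s - 3)
Step 2. combine [B4/(1+B4*B5)], B6 in parallel: (8*s^3 - 8*s^2 - 28*s - 13)/(4*s^3 - 4*s^2 - 9*s - 3)
Step 3. combine B3, ([B4/(1+B4*B5)]+B6) in series: (16*s^3 - 16*s^2 - 56*s - 26)/(4*s^3 - 4*s^2 - 9*s - 3)
Step 4. combine B1, B2, (B3*([B4/(1+B4*B5)]+B6)) in parallel: (48*s^5 - 32*s^4 - 156*s^3 - 120*s^2 + 64*s + 66)/(16*s^4 - 28*s^3 - 24*s^2 + 15*s + 9)
Evaluating the step-4 result (the overall T(s)) at s = 0 gives T(0) = 66/9 = 22/3.

Answer: 22/3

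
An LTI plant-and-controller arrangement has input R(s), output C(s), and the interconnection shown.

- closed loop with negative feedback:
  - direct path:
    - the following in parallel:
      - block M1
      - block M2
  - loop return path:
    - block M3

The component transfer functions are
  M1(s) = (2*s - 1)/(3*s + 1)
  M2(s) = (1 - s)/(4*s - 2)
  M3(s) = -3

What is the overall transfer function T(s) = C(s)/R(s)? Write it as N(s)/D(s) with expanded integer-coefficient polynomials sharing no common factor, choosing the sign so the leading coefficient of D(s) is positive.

Answer: (-5*s^2 + 6*s - 3)/(3*s^2 - 16*s + 11)

Working:
1. sum the parallel branches M1, M2: (5*s^2 - 6*s + 3)/(12*s^2 - 2*s - 2)
2. collapse the loop ((M1+M2) forward, M3 return), giving the overall T(s)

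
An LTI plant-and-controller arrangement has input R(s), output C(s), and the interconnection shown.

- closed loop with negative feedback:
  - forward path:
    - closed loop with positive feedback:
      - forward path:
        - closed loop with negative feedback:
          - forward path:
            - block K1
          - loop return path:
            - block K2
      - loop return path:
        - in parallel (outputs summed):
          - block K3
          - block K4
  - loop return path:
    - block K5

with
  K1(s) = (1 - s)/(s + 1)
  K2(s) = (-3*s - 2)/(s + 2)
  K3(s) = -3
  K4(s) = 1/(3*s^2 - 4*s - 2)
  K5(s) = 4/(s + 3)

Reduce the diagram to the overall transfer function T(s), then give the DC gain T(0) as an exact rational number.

1. close the feedback loop around K1, K2 = (-s^2 - s + 2)/(4*s^2 + 2*s)
2. sum the parallel branches K3, K4 = (-9*s^2 + 12*s + 7)/(3*s^2 - 4*s - 2)
3. reduce the feedback loop with forward [K1/(1+K1*K2)] and return (K3+K4) = (-3*s^4 + s^3 + 12*s^2 - 6*s - 4)/(3*s^4 - 7*s^3 + 21*s^2 - 21*s - 14)
4. feedback reduction of [[K1/(1+K1*K2)]/(1-[K1/(1+K1*K2)]*(K3+K4))], K5 = (-3*s^5 - 8*s^4 + 15*s^3 + 30*s^2 - 22*s - 12)/(3*s^5 - 10*s^4 + 4*s^3 + 90*s^2 - 101*s - 58)
Step 4 gives the overall T(s). Then T(0) = -12/(-58) = 6/29.

Therefore the answer is 6/29.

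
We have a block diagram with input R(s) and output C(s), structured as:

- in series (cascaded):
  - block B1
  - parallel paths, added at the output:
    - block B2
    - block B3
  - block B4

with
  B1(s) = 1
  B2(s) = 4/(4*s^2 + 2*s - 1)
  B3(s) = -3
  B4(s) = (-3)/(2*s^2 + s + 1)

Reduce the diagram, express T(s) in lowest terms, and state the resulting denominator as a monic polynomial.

1. add B2, B3 (parallel): (-12*s^2 - 6*s + 7)/(4*s^2 + 2*s - 1)
2. series reduction of B1, (B2+B3), B4: (36*s^2 + 18*s - 21)/(8*s^4 + 8*s^3 + 4*s^2 + s - 1)
Step 2 gives the fully reduced T(s), with no common factor left to cancel. The denominator's leading coefficient is 8, so divide each of its coefficients by 8 to get the monic form.

Final answer: s^4 + s^3 + s^2/2 + s/8 - 1/8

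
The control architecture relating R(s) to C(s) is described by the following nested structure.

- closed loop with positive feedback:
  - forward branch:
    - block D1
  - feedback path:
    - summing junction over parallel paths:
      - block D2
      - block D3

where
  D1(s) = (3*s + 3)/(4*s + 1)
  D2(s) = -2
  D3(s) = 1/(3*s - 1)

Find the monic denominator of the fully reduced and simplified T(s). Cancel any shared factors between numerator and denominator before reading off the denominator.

Reducing step by step:

[1] combine D2, D3 in parallel = (3 - 6*s)/(3*s - 1)
[2] collapse the loop (D1 forward, (D2+D3) return) = (9*s^2 + 6*s - 3)/(30*s^2 + 8*s - 10)
Step 2 gives the fully reduced T(s), with no common factor left to cancel. The denominator's leading coefficient is 30, so divide each of its coefficients by 30 to get the monic form.

Answer: s^2 + 4*s/15 - 1/3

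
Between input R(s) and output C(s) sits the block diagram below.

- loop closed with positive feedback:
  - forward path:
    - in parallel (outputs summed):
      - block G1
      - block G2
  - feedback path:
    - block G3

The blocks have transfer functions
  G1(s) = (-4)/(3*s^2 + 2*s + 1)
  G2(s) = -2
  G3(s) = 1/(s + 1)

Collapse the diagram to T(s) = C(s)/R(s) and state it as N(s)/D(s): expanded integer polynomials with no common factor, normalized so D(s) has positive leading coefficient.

Step 1 - parallel reduction of G1, G2 = (-6*s^2 - 4*s - 6)/(3*s^2 + 2*s + 1)
Step 2 - feedback reduction of (G1+G2), G3; the result is T(s) itself (integer coefficients, no common factor, positive leading denominator coefficient)

Hence the answer: (-6*s^3 - 10*s^2 - 10*s - 6)/(3*s^3 + 11*s^2 + 7*s + 7)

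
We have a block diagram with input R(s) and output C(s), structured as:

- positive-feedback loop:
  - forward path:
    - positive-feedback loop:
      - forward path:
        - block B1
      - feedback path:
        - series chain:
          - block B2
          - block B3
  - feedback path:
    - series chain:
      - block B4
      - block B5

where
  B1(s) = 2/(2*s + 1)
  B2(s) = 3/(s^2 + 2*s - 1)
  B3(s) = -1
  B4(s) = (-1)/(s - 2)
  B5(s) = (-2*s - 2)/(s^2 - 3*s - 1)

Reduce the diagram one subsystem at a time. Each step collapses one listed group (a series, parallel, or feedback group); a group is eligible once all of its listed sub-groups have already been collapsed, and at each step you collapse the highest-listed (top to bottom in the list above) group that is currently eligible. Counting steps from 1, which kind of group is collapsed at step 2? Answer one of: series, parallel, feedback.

[1] multiply B2, B3 (series)
[2] feedback reduction of B1, (B2*B3)
[3] cascade B4, B5
[4] close the feedback loop around [B1/(1-B1*(B2*B3))], (B4*B5)
At step 2 the group reduced is feedback.

Therefore the answer is feedback.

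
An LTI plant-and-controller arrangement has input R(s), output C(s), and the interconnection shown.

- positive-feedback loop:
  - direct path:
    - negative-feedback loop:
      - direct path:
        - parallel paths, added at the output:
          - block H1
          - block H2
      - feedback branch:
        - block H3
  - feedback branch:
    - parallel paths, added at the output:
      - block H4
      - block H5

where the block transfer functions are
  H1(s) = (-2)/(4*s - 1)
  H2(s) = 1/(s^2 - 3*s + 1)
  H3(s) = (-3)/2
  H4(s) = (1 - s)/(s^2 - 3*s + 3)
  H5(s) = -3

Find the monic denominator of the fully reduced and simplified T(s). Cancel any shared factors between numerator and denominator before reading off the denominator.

First reduce the diagram to T(s).

Step 1 - sum the parallel branches H1, H2 -> (-2*s^2 + 10*s - 3)/(4*s^3 - 13*s^2 + 7*s - 1)
Step 2 - close the feedback loop around (H1+H2), H3 -> (-4*s^2 + 20*s - 6)/(8*s^3 - 20*s^2 - 16*s + 7)
Step 3 - combine H4, H5 in parallel -> (-3*s^2 + 8*s - 8)/(s^2 - 3*s + 3)
Step 4 - reduce the feedback loop with forward [(H1+H2)/(1+(H1+H2)*H3)] and return (H4+H5) -> (-4*s^4 + 32*s^3 - 78*s^2 + 78*s - 18)/(8*s^5 - 56*s^4 + 160*s^3 - 215*s^2 + 139*s - 27)
T(s) is the step-4 result (common factors already cancelled). Leading coefficient of the denominator: 8. Divide through by 8 for the monic polynomial.

Answer: s^5 - 7*s^4 + 20*s^3 - 215*s^2/8 + 139*s/8 - 27/8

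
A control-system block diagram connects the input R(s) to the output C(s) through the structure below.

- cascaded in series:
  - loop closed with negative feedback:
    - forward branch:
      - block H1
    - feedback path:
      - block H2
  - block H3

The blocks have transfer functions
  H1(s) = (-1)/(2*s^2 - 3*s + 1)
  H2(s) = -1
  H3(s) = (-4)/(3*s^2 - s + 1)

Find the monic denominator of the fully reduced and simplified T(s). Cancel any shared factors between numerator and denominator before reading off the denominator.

The answer is s^4 - 11*s^3/6 + 11*s^2/6 - 5*s/6 + 1/3.

Reasoning:
Step 1: collapse the loop (H1 forward, H2 return), giving (-1)/(2*s^2 - 3*s + 2)
Step 2: combine [H1/(1+H1*H2)], H3 in series, giving 4/(6*s^4 - 11*s^3 + 11*s^2 - 5*s + 2)
Step 2 gives the fully reduced T(s), with no common factor left to cancel. The denominator's leading coefficient is 6, so divide each of its coefficients by 6 to get the monic form.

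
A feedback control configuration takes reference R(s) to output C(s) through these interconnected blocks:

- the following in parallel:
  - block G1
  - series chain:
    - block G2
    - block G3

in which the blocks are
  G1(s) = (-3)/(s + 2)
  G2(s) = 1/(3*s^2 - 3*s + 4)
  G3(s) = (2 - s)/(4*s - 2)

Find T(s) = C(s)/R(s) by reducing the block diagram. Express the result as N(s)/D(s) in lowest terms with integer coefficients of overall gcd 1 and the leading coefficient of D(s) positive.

First reduce the diagram to T(s).

Step 1 - multiply G2, G3 (series) = (2 - s)/(12*s^3 - 18*s^2 + 22*s - 8)
Step 2 - parallel reduction of G1, (G2*G3): this yields T(s), and no further normalization is needed

Answer: (-36*s^3 + 53*s^2 - 66*s + 28)/(12*s^4 + 6*s^3 - 14*s^2 + 36*s - 16)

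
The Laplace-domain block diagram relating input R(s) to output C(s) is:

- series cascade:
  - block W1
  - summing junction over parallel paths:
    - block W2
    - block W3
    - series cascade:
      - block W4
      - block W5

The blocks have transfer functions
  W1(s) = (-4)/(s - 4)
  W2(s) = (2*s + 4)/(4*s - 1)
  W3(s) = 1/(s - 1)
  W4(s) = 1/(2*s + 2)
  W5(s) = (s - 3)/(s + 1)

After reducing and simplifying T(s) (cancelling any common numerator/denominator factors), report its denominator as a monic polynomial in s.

Step 1. combine W4, W5 in series = (s - 3)/(2*s^2 + 4*s + 2)
Step 2. add W2, W3, (W4*W5) (parallel) = (4*s^4 + 24*s^3 + s^2 + 8*s - 13)/(8*s^4 + 6*s^3 - 10*s^2 - 6*s + 2)
Step 3. cascade W1, (W2+W3+(W4*W5)) = (-8*s^4 - 48*s^3 - 2*s^2 - 16*s + 26)/(4*s^5 - 13*s^4 - 17*s^3 + 17*s^2 + 13*s - 4)
Step 3 gives the fully reduced T(s), with no common factor left to cancel. The denominator's leading coefficient is 4, so divide each of its coefficients by 4 to get the monic form.

Hence the answer: s^5 - 13*s^4/4 - 17*s^3/4 + 17*s^2/4 + 13*s/4 - 1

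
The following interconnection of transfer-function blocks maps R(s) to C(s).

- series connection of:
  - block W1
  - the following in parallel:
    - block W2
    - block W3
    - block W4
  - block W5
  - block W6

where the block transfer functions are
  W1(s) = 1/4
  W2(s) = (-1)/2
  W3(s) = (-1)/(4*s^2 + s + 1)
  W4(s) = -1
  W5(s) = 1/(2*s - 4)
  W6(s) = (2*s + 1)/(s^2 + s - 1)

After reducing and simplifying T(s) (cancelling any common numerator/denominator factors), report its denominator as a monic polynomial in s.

First reduce the diagram to T(s).

1. combine W2, W3, W4 in parallel: (-12*s^2 - 3*s - 5)/(8*s^2 + 2*s + 2)
2. cascade W1, (W2+W3+W4), W5, W6: (-24*s^3 - 18*s^2 - 13*s - 5)/(64*s^5 - 48*s^4 - 192*s^3 + 64*s^2 - 16*s + 32)
Step 2 gives the fully reduced T(s), with no common factor left to cancel. The denominator's leading coefficient is 64, so divide each of its coefficients by 64 to get the monic form.

Answer: s^5 - 3*s^4/4 - 3*s^3 + s^2 - s/4 + 1/2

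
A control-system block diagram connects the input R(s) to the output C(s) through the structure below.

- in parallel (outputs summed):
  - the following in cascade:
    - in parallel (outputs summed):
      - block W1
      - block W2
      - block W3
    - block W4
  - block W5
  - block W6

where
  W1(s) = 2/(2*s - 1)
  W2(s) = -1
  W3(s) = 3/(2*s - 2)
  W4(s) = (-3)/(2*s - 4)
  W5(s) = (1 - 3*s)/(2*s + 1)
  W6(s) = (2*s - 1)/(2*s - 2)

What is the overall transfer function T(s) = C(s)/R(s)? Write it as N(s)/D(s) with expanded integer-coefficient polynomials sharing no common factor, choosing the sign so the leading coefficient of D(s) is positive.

Step 1. combine W1, W2, W3 in parallel gives (-4*s^2 + 16*s - 9)/(4*s^2 - 6*s + 2)
Step 2. series reduction of (W1+W2+W3), W4 gives (12*s^2 - 48*s + 27)/(8*s^3 - 28*s^2 + 28*s - 8)
Step 3. combine ((W1+W2+W3)*W4), W5, W6 in parallel - this is the overall T(s), already in the required normalized form

Hence the answer: (-8*s^4 + 76*s^3 - 184*s^2 + 68*s + 15)/(16*s^4 - 48*s^3 + 28*s^2 + 12*s - 8)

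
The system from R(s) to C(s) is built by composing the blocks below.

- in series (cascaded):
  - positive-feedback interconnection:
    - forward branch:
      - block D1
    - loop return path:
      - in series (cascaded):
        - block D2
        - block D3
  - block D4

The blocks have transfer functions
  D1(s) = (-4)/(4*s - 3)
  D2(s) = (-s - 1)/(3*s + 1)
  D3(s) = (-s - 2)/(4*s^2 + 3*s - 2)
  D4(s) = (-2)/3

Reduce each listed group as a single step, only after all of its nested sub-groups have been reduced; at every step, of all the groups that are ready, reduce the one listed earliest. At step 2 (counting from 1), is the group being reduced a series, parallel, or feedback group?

Step 1. combine D2, D3 in series
Step 2. feedback reduction of D1, (D2*D3)
Step 3. reduce the series chain [D1/(1-D1*(D2*D3))], D4
Step 2 collapses a feedback group.

Hence the answer: feedback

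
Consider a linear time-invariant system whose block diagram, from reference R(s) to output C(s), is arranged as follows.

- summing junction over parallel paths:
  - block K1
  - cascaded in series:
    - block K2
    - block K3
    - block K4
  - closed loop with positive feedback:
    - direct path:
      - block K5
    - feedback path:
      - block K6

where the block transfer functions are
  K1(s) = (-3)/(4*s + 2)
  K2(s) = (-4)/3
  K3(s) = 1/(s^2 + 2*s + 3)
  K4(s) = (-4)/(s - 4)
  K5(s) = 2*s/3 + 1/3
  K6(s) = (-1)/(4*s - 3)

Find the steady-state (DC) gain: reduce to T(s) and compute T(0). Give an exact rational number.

Step 1. cascade K2, K3, K4: 16/(3*s^3 - 6*s^2 - 15*s - 36)
Step 2. collapse the loop (K5 forward, K6 return): (8*s^2 - 2*s - 3)/(14*s - 8)
Step 3. add K1, (K2*K3*K4), [K5/(1-K5*K6)] (parallel): (48*s^6 - 84*s^5 - 351*s^4 - 435*s^3 + 685*s^2 + 877*s - 452)/(84*s^5 - 174*s^4 - 432*s^3 - 930*s^2 + 192*s + 288)
Step 3 gives the overall T(s). Then T(0) = -452/288 = -113/72.

Therefore the answer is -113/72.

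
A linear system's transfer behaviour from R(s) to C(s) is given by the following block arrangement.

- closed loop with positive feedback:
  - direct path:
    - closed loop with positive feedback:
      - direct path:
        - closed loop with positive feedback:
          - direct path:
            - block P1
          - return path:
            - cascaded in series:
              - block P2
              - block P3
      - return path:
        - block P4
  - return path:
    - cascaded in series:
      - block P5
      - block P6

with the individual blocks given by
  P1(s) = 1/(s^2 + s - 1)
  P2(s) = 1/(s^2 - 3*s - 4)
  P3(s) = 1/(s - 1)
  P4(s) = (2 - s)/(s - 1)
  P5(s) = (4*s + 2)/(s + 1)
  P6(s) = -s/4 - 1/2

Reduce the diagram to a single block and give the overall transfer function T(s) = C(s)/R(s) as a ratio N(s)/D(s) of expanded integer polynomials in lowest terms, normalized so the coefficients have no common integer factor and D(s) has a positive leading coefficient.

1. combine P2, P3 in series gives 1/(s^3 - 4*s^2 - s + 4)
2. close the feedback loop around P1, (P2*P3) gives (s^3 - 4*s^2 - s + 4)/(s^5 - 3*s^4 - 6*s^3 + 7*s^2 + 5*s - 5)
3. apply the feedback formula to [P1/(1-P1*(P2*P3))], P4 gives (s^3 - 4*s^2 - s + 4)/(s^5 - 3*s^4 - 5*s^3 + 2*s^2 + 7*s + 3)
4. multiply P5, P6 (series) gives (-2*s^2 - 5*s - 2)/(2*s + 2)
5. reduce the feedback loop with forward [[P1/(1-P1*(P2*P3))]/(1-[P1/(1-P1*(P2*P3))]*P4)] and return (P5*P6); the result is T(s) itself (integer coefficients, no common factor, positive leading denominator coefficient)

Hence the answer: (2*s^3 - 8*s^2 - 2*s + 8)/(2*s^5 - 4*s^4 - 15*s^3 - 11*s^2 + 24*s + 14)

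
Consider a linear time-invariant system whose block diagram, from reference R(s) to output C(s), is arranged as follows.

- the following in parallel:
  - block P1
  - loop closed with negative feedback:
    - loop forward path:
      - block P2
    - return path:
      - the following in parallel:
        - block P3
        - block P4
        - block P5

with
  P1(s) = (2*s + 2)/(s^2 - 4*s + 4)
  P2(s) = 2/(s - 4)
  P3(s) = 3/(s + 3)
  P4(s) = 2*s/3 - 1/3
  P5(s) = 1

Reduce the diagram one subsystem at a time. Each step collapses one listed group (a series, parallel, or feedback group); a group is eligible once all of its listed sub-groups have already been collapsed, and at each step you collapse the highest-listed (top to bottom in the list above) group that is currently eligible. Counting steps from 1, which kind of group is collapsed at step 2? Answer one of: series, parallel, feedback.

Step 1. parallel reduction of P3, P4, P5
Step 2. collapse the loop (P2 forward, (P3+P4+P5) return)
Step 3. parallel reduction of P1, [P2/(1+P2*(P3+P4+P5))]
Step 2 collapses a feedback group.

Therefore the answer is feedback.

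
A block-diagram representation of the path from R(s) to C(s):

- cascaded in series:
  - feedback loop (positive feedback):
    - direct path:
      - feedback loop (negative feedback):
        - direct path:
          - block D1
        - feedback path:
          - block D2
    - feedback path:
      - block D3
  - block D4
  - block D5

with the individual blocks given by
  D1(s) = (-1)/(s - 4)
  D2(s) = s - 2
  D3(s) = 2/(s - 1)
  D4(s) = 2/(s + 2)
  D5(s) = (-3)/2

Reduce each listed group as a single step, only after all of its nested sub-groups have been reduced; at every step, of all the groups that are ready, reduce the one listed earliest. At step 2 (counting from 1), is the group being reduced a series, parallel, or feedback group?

Step 1. apply the feedback formula to D1, D2
Step 2. feedback reduction of [D1/(1+D1*D2)], D3
Step 3. multiply [[D1/(1+D1*D2)]/(1-[D1/(1+D1*D2)]*D3)], D4, D5 (series)
Step 2 collapses a feedback group.

Hence the answer: feedback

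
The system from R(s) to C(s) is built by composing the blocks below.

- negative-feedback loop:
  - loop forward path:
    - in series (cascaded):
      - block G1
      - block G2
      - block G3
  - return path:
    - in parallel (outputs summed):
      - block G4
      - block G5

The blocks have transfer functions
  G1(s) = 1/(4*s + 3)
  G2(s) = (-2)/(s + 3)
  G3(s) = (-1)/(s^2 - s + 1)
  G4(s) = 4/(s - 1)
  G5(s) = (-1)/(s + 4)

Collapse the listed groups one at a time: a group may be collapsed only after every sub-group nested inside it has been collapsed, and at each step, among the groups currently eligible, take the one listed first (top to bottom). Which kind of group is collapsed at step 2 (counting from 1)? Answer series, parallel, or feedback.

Step 1. reduce the series chain G1, G2, G3
Step 2. add G4, G5 (parallel)
Step 3. reduce the feedback loop with forward (G1*G2*G3) and return (G4+G5)
The group at step 2 is a parallel group.

Hence the answer: parallel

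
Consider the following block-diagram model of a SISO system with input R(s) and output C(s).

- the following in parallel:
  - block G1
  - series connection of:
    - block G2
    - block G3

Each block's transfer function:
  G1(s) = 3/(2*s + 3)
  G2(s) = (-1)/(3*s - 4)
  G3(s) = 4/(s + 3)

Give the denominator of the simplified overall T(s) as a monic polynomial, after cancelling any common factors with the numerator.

(1) cascade G2, G3: (-4)/(3*s^2 + 5*s - 12)
(2) combine G1, (G2*G3) in parallel: (9*s^2 + 7*s - 48)/(6*s^3 + 19*s^2 - 9*s - 36)
That last expression is T(s), already simplified. Scaling its denominator by 1/6 (the reciprocal of the leading coefficient) yields the monic denominator.

Final answer: s^3 + 19*s^2/6 - 3*s/2 - 6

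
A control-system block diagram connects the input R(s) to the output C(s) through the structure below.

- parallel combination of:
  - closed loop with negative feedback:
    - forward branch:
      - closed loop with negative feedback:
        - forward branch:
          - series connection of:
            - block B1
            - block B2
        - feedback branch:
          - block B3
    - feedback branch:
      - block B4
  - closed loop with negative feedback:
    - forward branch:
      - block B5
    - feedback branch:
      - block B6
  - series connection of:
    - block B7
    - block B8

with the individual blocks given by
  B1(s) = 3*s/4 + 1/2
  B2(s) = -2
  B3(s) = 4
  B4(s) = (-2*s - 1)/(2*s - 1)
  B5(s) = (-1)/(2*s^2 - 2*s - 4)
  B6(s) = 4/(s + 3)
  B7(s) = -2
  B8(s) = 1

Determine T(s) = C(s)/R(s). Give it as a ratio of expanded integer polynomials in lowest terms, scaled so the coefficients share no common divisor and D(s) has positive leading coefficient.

The answer is (-60*s^5 - 90*s^4 + 370*s^3 + 339*s^2 - 351*s - 200)/(36*s^5 + 58*s^4 - 224*s^3 - 250*s^2 + 192*s + 128).

Reasoning:
(1) multiply B1, B2 (series) = -3*s/2 - 1
(2) close the feedback loop around (B1*B2), B3 = (3*s + 2)/(12*s + 6)
(3) apply the feedback formula to [(B1*B2)/(1+(B1*B2)*B3)], B4 = (6*s^2 + s - 2)/(18*s^2 - 7*s - 8)
(4) reduce the feedback loop with forward B5 and return B6 = (-s - 3)/(2*s^3 + 4*s^2 - 10*s - 16)
(5) series reduction of B7, B8 = -2
(6) combine [[(B1*B2)/(1+(B1*B2)*B3)]/(1+[(B1*B2)/(1+(B1*B2)*B3)]*B4)], [B5/(1+B5*B6)], (B7*B8) in parallel, which is the overall transfer function T(s) = C(s)/R(s) in lowest terms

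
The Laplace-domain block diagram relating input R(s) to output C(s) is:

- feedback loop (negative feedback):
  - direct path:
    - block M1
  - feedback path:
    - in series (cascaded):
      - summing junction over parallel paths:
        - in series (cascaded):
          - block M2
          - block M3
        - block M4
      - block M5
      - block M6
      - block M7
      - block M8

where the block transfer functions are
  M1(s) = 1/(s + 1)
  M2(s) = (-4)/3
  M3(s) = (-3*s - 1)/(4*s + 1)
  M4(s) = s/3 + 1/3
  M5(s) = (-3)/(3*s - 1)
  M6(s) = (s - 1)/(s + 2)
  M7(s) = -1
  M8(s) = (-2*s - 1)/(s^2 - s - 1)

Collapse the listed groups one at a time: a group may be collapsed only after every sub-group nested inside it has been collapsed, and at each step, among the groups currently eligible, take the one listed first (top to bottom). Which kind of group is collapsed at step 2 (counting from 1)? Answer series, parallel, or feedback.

The answer is parallel.

Reasoning:
Step 1. series reduction of M2, M3
Step 2. reduce the parallel group (M2*M3), M4
Step 3. series reduction of ((M2*M3)+M4), M5, M6, M7, M8
Step 4. close the feedback loop around M1, (((M2*M3)+M4)*M5*M6*M7*M8)
At step 2 the group reduced is parallel.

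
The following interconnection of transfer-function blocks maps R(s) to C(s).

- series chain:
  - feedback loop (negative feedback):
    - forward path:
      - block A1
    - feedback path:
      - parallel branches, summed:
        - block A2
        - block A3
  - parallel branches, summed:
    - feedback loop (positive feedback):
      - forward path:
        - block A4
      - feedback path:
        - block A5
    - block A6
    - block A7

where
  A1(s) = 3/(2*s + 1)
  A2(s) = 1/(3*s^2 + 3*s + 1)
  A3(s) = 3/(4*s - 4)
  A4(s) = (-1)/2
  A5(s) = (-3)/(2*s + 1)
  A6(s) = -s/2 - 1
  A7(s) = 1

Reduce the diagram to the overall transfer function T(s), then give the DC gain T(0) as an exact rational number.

Reducing step by step:

Step 1. parallel reduction of A2, A3; result (9*s^2 + 13*s - 1)/(12*s^3 - 8*s - 4)
Step 2. reduce the feedback loop with forward A1 and return (A2+A3); result (36*s^3 - 24*s - 12)/(24*s^4 + 12*s^3 + 11*s^2 + 23*s - 7)
Step 3. collapse the loop (A4 forward, A5 return); result (-2*s - 1)/(4*s - 1)
Step 4. parallel reduction of [A4/(1-A4*A5)], A6, A7; result (-4*s^2 - 3*s - 2)/(8*s - 2)
Step 5. multiply [A1/(1+A1*(A2+A3))], ([A4/(1-A4*A5)]+A6+A7) (series); result (-72*s^5 - 54*s^4 + 12*s^3 + 60*s^2 + 42*s + 12)/(96*s^5 + 24*s^4 + 32*s^3 + 81*s^2 - 51*s + 7)
Evaluating the step-5 result (the overall T(s)) at s = 0 gives T(0) = 12/7.

Answer: 12/7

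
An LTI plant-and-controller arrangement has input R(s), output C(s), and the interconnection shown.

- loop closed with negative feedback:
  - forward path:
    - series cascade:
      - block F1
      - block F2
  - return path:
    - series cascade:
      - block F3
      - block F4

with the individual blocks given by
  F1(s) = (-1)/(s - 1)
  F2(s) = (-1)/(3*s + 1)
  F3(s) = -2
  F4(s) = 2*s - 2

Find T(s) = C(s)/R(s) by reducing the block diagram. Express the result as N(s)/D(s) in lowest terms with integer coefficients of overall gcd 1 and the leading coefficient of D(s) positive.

Answer: 1/(3*s^2 - 6*s + 3)

Working:
(1) series reduction of F1, F2 -> 1/(3*s^2 - 2*s - 1)
(2) series reduction of F3, F4 -> 4 - 4*s
(3) feedback reduction of (F1*F2), (F3*F4), which is the overall transfer function T(s) = C(s)/R(s) in lowest terms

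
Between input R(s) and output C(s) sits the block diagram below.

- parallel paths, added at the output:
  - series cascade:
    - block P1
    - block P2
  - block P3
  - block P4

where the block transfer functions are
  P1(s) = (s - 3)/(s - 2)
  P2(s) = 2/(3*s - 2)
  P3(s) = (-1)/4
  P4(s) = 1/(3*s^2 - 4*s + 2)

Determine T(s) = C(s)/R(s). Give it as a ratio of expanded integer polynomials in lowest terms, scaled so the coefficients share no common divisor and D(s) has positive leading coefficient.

Answer: (-9*s^4 + 60*s^3 - 142*s^2 + 112*s - 40)/(36*s^4 - 144*s^3 + 200*s^2 - 128*s + 32)

Working:
[1] reduce the series chain P1, P2; result (2*s - 6)/(3*s^2 - 8*s + 4)
[2] add (P1*P2), P3, P4 (parallel): this yields T(s), and no further normalization is needed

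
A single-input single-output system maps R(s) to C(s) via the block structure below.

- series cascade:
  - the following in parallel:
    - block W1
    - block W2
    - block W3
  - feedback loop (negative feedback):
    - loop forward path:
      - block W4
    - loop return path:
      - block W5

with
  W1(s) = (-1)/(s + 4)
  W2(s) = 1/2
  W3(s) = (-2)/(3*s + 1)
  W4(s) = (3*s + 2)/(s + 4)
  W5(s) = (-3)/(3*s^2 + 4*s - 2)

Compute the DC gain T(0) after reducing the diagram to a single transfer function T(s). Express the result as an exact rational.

1. sum the parallel branches W1, W2, W3 -> (3*s^2 + 3*s - 14)/(6*s^2 + 26*s + 8)
2. apply the feedback formula to W4, W5 -> (9*s^3 + 18*s^2 + 2*s - 4)/(3*s^3 + 16*s^2 + 5*s - 14)
3. cascade (W1+W2+W3), [W4/(1+W4*W5)] -> (27*s^5 + 81*s^4 - 66*s^3 - 258*s^2 - 40*s + 56)/(18*s^5 + 174*s^4 + 470*s^3 + 174*s^2 - 324*s - 112)
The step-3 result is T(s). Setting s = 0: T(0) = 56/(-112) = -1/2.

Answer: -1/2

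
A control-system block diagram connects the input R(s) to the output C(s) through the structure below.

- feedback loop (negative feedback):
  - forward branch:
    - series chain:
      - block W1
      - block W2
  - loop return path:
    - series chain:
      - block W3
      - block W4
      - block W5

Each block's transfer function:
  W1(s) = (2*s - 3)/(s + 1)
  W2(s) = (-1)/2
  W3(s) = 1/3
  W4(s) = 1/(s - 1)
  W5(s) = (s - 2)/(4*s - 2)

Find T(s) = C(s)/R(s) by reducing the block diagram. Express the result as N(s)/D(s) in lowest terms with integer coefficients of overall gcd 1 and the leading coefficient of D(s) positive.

1. multiply W1, W2 (series), giving (3 - 2*s)/(2*s + 2)
2. series reduction of W3, W4, W5, giving (s - 2)/(12*s^2 - 18*s + 6)
3. apply the feedback formula to (W1*W2), (W3*W4*W5), which is the overall transfer function T(s) = C(s)/R(s) in lowest terms

Hence the answer: (-24*s^3 + 72*s^2 - 66*s + 18)/(24*s^3 - 14*s^2 - 17*s + 6)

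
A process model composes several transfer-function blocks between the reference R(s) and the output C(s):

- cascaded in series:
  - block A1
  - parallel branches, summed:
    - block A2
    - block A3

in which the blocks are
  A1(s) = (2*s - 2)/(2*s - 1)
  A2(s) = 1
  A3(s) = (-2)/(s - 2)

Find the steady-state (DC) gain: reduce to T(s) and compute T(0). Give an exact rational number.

1. parallel reduction of A2, A3 gives (s - 4)/(s - 2)
2. combine A1, (A2+A3) in series gives (2*s^2 - 10*s + 8)/(2*s^2 - 5*s + 2)
DC gain: substitute s = 0 into T(s) from step 2: T(0) = 8/2 = 4.

Therefore the answer is 4.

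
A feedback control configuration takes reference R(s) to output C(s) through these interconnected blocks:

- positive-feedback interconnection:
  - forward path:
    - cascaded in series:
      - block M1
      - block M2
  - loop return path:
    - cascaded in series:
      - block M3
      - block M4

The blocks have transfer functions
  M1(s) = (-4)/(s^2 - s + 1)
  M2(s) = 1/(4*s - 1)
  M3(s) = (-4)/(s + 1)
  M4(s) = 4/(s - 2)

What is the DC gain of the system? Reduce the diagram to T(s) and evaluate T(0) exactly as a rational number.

Answer: -4/31

Working:
(1) combine M1, M2 in series, giving (-4)/(4*s^3 - 5*s^2 + 5*s - 1)
(2) series reduction of M3, M4, giving (-16)/(s^2 - s - 2)
(3) collapse the loop ((M1*M2) forward, (M3*M4) return), giving (-4*s^2 + 4*s + 8)/(4*s^5 - 9*s^4 + 2*s^3 + 4*s^2 - 9*s - 62)
Evaluating the step-3 result (the overall T(s)) at s = 0 gives T(0) = 8/(-62) = -4/31.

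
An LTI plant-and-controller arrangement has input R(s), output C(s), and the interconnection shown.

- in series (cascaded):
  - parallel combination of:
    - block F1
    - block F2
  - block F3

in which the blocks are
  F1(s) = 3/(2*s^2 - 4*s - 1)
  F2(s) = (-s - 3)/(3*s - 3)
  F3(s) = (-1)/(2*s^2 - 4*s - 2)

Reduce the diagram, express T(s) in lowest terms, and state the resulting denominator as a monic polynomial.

First reduce the diagram to T(s).

Step 1 - combine F1, F2 in parallel: (-2*s^3 - 2*s^2 + 22*s - 6)/(6*s^3 - 18*s^2 + 9*s + 3)
Step 2 - series reduction of (F1+F2), F3: (s^3 + s^2 - 11*s + 3)/(6*s^5 - 30*s^4 + 39*s^3 + 3*s^2 - 15*s - 3)
Step 2 gives the fully reduced T(s), with no common factor left to cancel. The denominator's leading coefficient is 6, so divide each of its coefficients by 6 to get the monic form.

Answer: s^5 - 5*s^4 + 13*s^3/2 + s^2/2 - 5*s/2 - 1/2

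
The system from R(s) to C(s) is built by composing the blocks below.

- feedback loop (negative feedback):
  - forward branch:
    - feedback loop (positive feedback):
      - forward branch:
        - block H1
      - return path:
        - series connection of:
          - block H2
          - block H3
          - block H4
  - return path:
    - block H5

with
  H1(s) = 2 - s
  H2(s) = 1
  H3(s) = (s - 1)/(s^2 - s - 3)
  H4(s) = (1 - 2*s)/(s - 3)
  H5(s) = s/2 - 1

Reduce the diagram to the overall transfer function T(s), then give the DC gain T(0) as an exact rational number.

First reduce the diagram to T(s).

Step 1 - cascade H2, H3, H4 -> (-2*s^2 + 3*s - 1)/(s^3 - 4*s^2 + 9)
Step 2 - close the feedback loop around H1, (H2*H3*H4) -> (s^4 - 6*s^3 + 8*s^2 + 9*s - 18)/(s^3 - 3*s^2 + 7*s - 11)
Step 3 - collapse the loop ([H1/(1-H1*(H2*H3*H4))] forward, H5 return) -> (2*s^4 - 12*s^3 + 16*s^2 + 18*s - 36)/(s^5 - 8*s^4 + 22*s^3 - 13*s^2 - 22*s + 14)
Step 3 gives the overall T(s). Then T(0) = -36/14 = -18/7.

Answer: -18/7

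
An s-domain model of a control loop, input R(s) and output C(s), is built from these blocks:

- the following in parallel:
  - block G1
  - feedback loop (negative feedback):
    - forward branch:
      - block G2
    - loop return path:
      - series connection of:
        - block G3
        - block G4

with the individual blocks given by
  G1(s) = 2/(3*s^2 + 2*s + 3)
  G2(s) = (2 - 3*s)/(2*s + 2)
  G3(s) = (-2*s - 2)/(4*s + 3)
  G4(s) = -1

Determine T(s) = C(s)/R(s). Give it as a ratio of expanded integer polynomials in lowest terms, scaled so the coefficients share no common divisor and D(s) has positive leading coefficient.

Reducing step by step:

Step 1: reduce the series chain G3, G4, giving (2*s + 2)/(4*s + 3)
Step 2: reduce the feedback loop with forward G2 and return (G3*G4), giving (-12*s^2 - s + 6)/(2*s^2 + 12*s + 10)
Step 3: parallel reduction of G1, [G2/(1+G2*(G3*G4))], giving the overall T(s)

Answer: (-36*s^4 - 27*s^3 - 16*s^2 + 33*s + 38)/(6*s^4 + 40*s^3 + 60*s^2 + 56*s + 30)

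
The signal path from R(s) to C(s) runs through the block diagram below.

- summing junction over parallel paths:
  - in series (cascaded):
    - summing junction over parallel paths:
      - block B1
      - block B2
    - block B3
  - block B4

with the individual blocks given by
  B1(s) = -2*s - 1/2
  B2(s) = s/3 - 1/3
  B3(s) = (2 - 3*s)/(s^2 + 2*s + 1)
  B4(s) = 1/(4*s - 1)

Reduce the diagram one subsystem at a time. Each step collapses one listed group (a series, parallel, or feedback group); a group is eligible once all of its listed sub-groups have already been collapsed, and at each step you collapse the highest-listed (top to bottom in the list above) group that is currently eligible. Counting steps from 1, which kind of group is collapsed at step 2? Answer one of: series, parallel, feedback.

Step 1: parallel reduction of B1, B2
Step 2: cascade (B1+B2), B3
Step 3: sum the parallel branches ((B1+B2)*B3), B4
Step 2 collapses a series group.

Answer: series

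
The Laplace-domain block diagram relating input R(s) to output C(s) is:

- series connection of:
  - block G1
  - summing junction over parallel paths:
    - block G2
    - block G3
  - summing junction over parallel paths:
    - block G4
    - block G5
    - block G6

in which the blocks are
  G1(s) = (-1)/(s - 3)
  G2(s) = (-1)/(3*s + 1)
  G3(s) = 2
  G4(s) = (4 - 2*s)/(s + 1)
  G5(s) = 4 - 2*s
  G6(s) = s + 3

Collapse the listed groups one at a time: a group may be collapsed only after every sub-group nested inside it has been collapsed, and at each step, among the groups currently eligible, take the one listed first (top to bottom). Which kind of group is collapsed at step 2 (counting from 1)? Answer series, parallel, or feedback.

Answer: parallel

Working:
[1] sum the parallel branches G2, G3
[2] reduce the parallel group G4, G5, G6
[3] multiply G1, (G2+G3), (G4+G5+G6) (series)
At step 2 the group reduced is parallel.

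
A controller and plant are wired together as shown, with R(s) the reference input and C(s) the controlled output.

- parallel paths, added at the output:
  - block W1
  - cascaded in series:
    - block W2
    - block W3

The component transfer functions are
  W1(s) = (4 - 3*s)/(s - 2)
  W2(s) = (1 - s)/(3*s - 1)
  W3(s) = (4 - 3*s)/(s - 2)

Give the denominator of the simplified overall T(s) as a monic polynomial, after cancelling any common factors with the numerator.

First reduce the diagram to T(s).

Step 1. reduce the series chain W2, W3 = (3*s^2 - 7*s + 4)/(3*s^2 - 7*s + 2)
Step 2. add W1, (W2*W3) (parallel) = (-6*s^2 + 8*s)/(3*s^2 - 7*s + 2)
No further cancellation is possible in the step-2 result, so that is T(s). Its denominator becomes monic after dividing by the leading coefficient 3.

Answer: s^2 - 7*s/3 + 2/3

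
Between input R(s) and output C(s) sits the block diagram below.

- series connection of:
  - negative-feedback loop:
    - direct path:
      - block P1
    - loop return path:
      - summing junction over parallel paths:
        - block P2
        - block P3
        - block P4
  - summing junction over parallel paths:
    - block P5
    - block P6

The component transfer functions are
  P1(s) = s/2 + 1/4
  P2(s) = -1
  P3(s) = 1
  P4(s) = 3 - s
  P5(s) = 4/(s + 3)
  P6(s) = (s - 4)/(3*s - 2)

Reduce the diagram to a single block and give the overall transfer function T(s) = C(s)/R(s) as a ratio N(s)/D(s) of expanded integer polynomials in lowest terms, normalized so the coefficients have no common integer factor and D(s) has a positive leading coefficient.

[1] sum the parallel branches P2, P3, P4, giving 3 - s
[2] close the feedback loop around P1, (P2+P3+P4), giving (-2*s - 1)/(2*s^2 - 5*s - 7)
[3] add P5, P6 (parallel), giving (s^2 + 11*s - 20)/(3*s^2 + 7*s - 6)
[4] series reduction of [P1/(1+P1*(P2+P3+P4))], (P5+P6): this yields T(s), and no further normalization is needed

Hence the answer: (-2*s^3 - 23*s^2 + 29*s + 20)/(6*s^4 - s^3 - 68*s^2 - 19*s + 42)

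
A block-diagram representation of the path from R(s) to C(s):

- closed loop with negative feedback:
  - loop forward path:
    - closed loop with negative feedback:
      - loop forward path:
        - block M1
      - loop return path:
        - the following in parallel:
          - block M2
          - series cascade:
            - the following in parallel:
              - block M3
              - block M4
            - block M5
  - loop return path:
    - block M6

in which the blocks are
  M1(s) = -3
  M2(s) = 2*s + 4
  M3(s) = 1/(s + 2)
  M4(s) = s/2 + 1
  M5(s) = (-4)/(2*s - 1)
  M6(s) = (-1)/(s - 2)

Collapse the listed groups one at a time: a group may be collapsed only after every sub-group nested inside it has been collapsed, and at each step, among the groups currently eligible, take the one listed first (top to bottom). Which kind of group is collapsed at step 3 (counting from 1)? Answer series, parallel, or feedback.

Reducing step by step:

[1] parallel reduction of M3, M4
[2] multiply (M3+M4), M5 (series)
[3] parallel reduction of M2, ((M3+M4)*M5)
[4] reduce the feedback loop with forward M1 and return (M2+((M3+M4)*M5))
[5] collapse the loop ([M1/(1+M1*(M2+((M3+M4)*M5)))] forward, M6 return)
The group at step 3 is a parallel group.

Answer: parallel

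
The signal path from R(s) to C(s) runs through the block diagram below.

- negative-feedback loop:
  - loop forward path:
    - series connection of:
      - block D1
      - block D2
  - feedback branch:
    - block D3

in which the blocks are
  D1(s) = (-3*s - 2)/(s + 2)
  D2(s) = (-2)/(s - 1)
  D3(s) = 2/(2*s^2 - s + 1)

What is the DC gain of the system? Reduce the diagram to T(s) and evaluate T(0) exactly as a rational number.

First reduce the diagram to T(s).

Step 1 - series reduction of D1, D2 = (6*s + 4)/(s^2 + s - 2)
Step 2 - feedback reduction of (D1*D2), D3 = (12*s^3 + 2*s^2 + 2*s + 4)/(2*s^4 + s^3 - 4*s^2 + 15*s + 6)
That last expression is T(s); at s = 0 only the constant terms survive, so T(0) = 4/6 = 2/3.

Answer: 2/3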